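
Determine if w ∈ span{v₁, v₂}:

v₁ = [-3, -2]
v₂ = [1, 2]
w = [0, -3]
Yes

Form the augmented matrix and row-reduce:
[v₁|v₂|w] = 
  [ -3,   1,   0]
  [ -2,   2,  -3]
R2 → R2 - (2/3)·R1
REF = 
  [ -3,   1,   0]
  [  0, 4/3,  -3]

No row of the form [0 0 | nonzero], so the system is consistent. Back-substitution gives c₁ = -3/4, c₂ = -9/4: w = (-3/4)·v₁ + (-9/4)·v₂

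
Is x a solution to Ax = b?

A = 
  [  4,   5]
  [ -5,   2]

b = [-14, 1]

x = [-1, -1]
No

Ax = [-9, 3] ≠ b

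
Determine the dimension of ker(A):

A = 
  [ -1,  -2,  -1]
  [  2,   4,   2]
nullity(A) = 2

Row reduce:
R2 → R2 + (2)·R1
REF = 
  [ -1,  -2,  -1]
  [  0,   0,   0]
Pivot columns: 1 → 1 pivot.
rank(A) = 1, so nullity(A) = 3 - 1 = 2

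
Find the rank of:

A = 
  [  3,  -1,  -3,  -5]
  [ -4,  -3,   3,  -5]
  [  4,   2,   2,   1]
Row reduce:
R2 → R2 + (4/3)·R1
R3 → R3 - (4/3)·R1
R3 → R3 + (10/13)·R2
REF = 
  [     3,     -1,     -3,     -5]
  [     0,  -13/3,     -1,  -35/3]
  [     0,      0,  68/13, -17/13]
Pivot columns: 1, 2, 3 → 3 pivots.

rank(A) = 3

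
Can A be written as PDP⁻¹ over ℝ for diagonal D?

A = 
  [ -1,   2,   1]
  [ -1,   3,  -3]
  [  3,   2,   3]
No

Characteristic polynomial: det(λI - A) = λ³ - 5λ² + 8λ + 38
By the rational root theorem any rational root is an integer dividing 38; none of those is a root, so p(λ) has no rational roots and hence (being an irreducible cubic) no repeated roots.
Discriminant of the cubic: Δ = -47796
Δ < 0 ⇒ one real eigenvalue and a complex-conjugate pair: λ ≈ 3.422 + 2.984i, 3.422 - 2.984i, -1.843
Has complex eigenvalues (not diagonalizable over ℝ).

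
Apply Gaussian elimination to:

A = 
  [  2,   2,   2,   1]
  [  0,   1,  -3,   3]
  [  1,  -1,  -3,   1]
Row operations:
R3 → R3 - (1/2)·R1
R3 → R3 + (2)·R2

Resulting echelon form:
REF = 
  [   2,    2,    2,    1]
  [   0,    1,   -3,    3]
  [   0,    0,  -10, 13/2]

Rank = 3 (number of non-zero pivot rows).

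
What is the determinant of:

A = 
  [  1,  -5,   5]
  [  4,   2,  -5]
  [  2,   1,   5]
Cofactor expansion along row 1:
det(A) = (1)·((2)(5) - (-5)(1)) - (-5)·((4)(5) - (-5)(2)) + (5)·((4)(1) - (2)(2))
  = (1)(15) - (-5)(30) + (5)(0)
  = 165

det(A) = 165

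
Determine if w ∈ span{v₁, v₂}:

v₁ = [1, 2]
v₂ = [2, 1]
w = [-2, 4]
Yes

Form the augmented matrix and row-reduce:
[v₁|v₂|w] = 
  [  1,   2,  -2]
  [  2,   1,   4]
R2 → R2 - (2)·R1
REF = 
  [  1,   2,  -2]
  [  0,  -3,   8]

No row of the form [0 0 | nonzero], so the system is consistent. Back-substitution gives c₁ = 10/3, c₂ = -8/3: w = (10/3)·v₁ + (-8/3)·v₂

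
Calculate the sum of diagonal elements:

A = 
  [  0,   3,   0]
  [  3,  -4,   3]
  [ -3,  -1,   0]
-4

tr(A) = 0 + -4 + 0 = -4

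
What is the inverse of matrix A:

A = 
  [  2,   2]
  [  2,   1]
det(A) = (2)(1) - (2)(2) = -2
For a 2×2 matrix, A⁻¹ = (1/det(A)) · [[d, -b], [-c, a]]
    = (-1/2) · [[1, -2], [-2, 2]]

A⁻¹ = 
  [-1/2,    1]
  [   1,   -1]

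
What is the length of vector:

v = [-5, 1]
5.099

||v||₂ = √((-5)² + (1)²) = √26 = 5.099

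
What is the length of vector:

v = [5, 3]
5.831

||v||₂ = √((5)² + (3)²) = √34 = 5.831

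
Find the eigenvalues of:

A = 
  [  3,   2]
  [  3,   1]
λ = 2 + √7, 2 - √7  (≈ 4.646, -0.6458)

tr(A) = 4, det(A) = -3
Characteristic polynomial: λ² - tr(A)λ + det(A) = λ² - 4λ - 3
λ² - 4λ - 3 = 0  ⇒  λ = (4 ± √((-4)² - 4·(-3)))/2 = (4 ± √(28))/2
  = 2 + √7,  2 - √7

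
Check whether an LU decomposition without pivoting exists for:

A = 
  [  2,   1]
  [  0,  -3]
Yes.
A[1,1] = 2 ≠ 0, so Gaussian elimination proceeds without a row swap: multiplier ℓ₂₁ = (0)/(2) = 0, and U[2,2] = -3 - (0)(1) = -3.
L = 
  [  1,   0]
  [  0,   1]
U = 
  [  2,   1]
  [  0,  -3]
Check row 2 of LU: [(0)(2), (0)(1) + (-3)] = [0, -3] = row 2 of A ✓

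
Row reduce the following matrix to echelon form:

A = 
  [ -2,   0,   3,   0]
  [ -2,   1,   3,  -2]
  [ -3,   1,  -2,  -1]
Row operations:
R2 → R2 - (1)·R1
R3 → R3 - (3/2)·R1
R3 → R3 - (1)·R2

Resulting echelon form:
REF = 
  [   -2,     0,     3,     0]
  [    0,     1,     0,    -2]
  [    0,     0, -13/2,     1]

Rank = 3 (number of non-zero pivot rows).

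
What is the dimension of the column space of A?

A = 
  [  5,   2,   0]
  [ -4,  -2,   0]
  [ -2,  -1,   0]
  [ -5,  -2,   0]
Row reduce:
R2 → R2 + (4/5)·R1
R3 → R3 + (2/5)·R1
R4 → R4 + (1)·R1
R3 → R3 - (1/2)·R2
REF = 
  [   5,    2,    0]
  [   0, -2/5,    0]
  [   0,    0,    0]
  [   0,    0,    0]
Pivot columns: 1, 2 → 2 pivots.
dim(Col(A)) = number of pivot columns = 2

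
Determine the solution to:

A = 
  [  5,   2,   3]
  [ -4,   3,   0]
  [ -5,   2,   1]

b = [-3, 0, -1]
Row reduce the augmented matrix [A|b]:
R2 → R2 + (4/5)·R1
R3 → R3 + (1)·R1
R3 → R3 - (20/23)·R2
REF = 
  [     5,      2,      3,     -3]
  [     0,   23/5,   12/5,  -12/5]
  [     0,      0,  44/23, -44/23]

Back-substitution:
x₃ = (-44/23) / (44/23) = -1
x₂ = (-12/5 - (12/5)(-1)) / (23/5) = 0
x₁ = (-3 - (2)(0) - (3)(-1)) / 5 = 0

x = [0, 0, -1]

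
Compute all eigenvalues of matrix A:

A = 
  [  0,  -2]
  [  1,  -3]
tr(A) = -3, det(A) = 2
Characteristic polynomial: λ² - tr(A)λ + det(A) = λ² + 3λ + 2
λ² + 3λ + 2 = (λ + 2)(λ + 1)

λ = -1, -2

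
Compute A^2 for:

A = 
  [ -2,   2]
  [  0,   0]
A² = A·A:
A²[1,1] = (-2)(-2) + (2)(0) = 4
A²[1,2] = (-2)(2) + (2)(0) = -4
A²[2,1] = (0)(-2) + (0)(0) = 0
A²[2,2] = (0)(2) + (0)(0) = 0
A² = 
  [  4,  -4]
  [  0,   0]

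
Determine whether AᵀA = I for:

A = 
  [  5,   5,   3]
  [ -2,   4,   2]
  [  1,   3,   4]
No

AᵀA = 
  [ 30,  20,  15]
  [ 20,  50,  35]
  [ 15,  35,  29]
≠ I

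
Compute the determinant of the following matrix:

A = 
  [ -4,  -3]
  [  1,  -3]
For a 2×2 matrix, det = ad - bc = (-4)(-3) - (-3)(1) = 15

det(A) = 15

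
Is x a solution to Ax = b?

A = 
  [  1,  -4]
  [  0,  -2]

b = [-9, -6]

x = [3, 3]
Yes

Ax = [-9, -6] = b ✓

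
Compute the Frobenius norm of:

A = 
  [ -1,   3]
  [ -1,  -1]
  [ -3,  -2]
||A||_F = 5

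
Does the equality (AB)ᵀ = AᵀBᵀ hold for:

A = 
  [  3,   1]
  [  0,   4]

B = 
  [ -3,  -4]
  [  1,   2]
No

(AB)ᵀ = 
  [ -8,   4]
  [-10,   8]

AᵀBᵀ = 
  [ -9,   3]
  [-19,   9]

The two matrices differ, so (AB)ᵀ ≠ AᵀBᵀ in general. The correct identity is (AB)ᵀ = BᵀAᵀ.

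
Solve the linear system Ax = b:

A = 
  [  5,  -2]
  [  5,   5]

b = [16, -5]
Row reduce the augmented matrix [A|b]:
R2 → R2 - (1)·R1
REF = 
  [  5,  -2,  16]
  [  0,   7, -21]

Back-substitution:
x₂ = (-21) / 7 = -3
x₁ = (16 - (-2)(-3)) / 5 = 2

x = [2, -3]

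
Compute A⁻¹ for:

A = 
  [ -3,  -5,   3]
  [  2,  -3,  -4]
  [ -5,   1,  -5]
det(A) = (-3)·((-3)(-5) - (-4)(1)) - (-5)·((2)(-5) - (-4)(-5)) + (3)·((2)(1) - (-3)(-5))
  = (-3)(19) - (-5)(-30) + (3)(-13)
  = -246
det(A) = -246 ≠ 0, so A is invertible.

Cofactors Cᵢⱼ = (-1)ⁱ⁺ʲ·Mᵢⱼ:
C = 
  [ 19,  30, -13]
  [-22,  30,  28]
  [ 29,  -6,  19]

adj(A) = Cᵀ:
adj(A) = 
  [ 19, -22,  29]
  [ 30,  30,  -6]
  [-13,  28,  19]

A⁻¹ = (-1/246) · adj(A):
A⁻¹ = 
  [-19/246,  11/123, -29/246]
  [  -5/41,   -5/41,    1/41]
  [ 13/246, -14/123, -19/246]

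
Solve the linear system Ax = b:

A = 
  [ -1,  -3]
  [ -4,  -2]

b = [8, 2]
Row reduce the augmented matrix [A|b]:
R2 → R2 - (4)·R1
REF = 
  [ -1,  -3,   8]
  [  0,  10, -30]

Back-substitution:
x₂ = (-30) / 10 = -3
x₁ = (8 - (-3)(-3)) / (-1) = 1

x = [1, -3]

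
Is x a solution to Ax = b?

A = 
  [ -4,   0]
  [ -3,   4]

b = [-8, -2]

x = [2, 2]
No

Ax = [-8, 2] ≠ b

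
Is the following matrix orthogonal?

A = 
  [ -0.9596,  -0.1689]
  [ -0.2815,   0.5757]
No

AᵀA = 
  [  1.0001,   0]
  [  0,   0.3600]
≠ I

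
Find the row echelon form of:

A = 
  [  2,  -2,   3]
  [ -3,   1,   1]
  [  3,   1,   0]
Row operations:
R2 → R2 + (3/2)·R1
R3 → R3 - (3/2)·R1
R3 → R3 + (2)·R2

Resulting echelon form:
REF = 
  [   2,   -2,    3]
  [   0,   -2, 11/2]
  [   0,    0, 13/2]

Rank = 3 (number of non-zero pivot rows).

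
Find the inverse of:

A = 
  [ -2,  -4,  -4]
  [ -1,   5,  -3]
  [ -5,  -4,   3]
det(A) = (-2)·((5)(3) - (-3)(-4)) - (-4)·((-1)(3) - (-3)(-5)) + (-4)·((-1)(-4) - (5)(-5))
  = (-2)(3) - (-4)(-18) + (-4)(29)
  = -194
det(A) = -194 ≠ 0, so A is invertible.

Cofactors Cᵢⱼ = (-1)ⁱ⁺ʲ·Mᵢⱼ:
C = 
  [  3,  18,  29]
  [ 28, -26,  12]
  [ 32,  -2, -14]

adj(A) = Cᵀ:
adj(A) = 
  [  3,  28,  32]
  [ 18, -26,  -2]
  [ 29,  12, -14]

A⁻¹ = (-1/194) · adj(A):
A⁻¹ = 
  [ -3/194,  -14/97,  -16/97]
  [  -9/97,   13/97,    1/97]
  [-29/194,   -6/97,    7/97]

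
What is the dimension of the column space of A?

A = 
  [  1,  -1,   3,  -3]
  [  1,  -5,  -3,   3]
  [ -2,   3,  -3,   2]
Row reduce:
R2 → R2 - (1)·R1
R3 → R3 + (2)·R1
R3 → R3 + (1/4)·R2
REF = 
  [   1,   -1,    3,   -3]
  [   0,   -4,   -6,    6]
  [   0,    0,  3/2, -5/2]
Pivot columns: 1, 2, 3 → 3 pivots.
dim(Col(A)) = number of pivot columns = 3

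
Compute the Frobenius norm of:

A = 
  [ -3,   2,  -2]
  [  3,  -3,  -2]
||A||_F = 6.245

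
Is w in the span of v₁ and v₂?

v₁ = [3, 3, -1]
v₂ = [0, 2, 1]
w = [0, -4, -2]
Yes

Form the augmented matrix and row-reduce:
[v₁|v₂|w] = 
  [  3,   0,   0]
  [  3,   2,  -4]
  [ -1,   1,  -2]
R2 → R2 - (1)·R1
R3 → R3 + (1/3)·R1
R3 → R3 - (1/2)·R2
REF = 
  [  3,   0,   0]
  [  0,   2,  -4]
  [  0,   0,   0]

No row of the form [0 0 | nonzero], so the system is consistent. Back-substitution gives c₁ = 0, c₂ = -2: w = (0)·v₁ + (-2)·v₂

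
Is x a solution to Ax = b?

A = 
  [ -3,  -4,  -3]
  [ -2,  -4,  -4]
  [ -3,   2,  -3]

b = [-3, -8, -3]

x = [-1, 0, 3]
No

Ax = [-6, -10, -6] ≠ b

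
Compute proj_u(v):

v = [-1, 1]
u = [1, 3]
v·u = (-1)(1) + (1)(3) = 2
u·u = (1)² + (3)² = 10
proj_u(v) = (v·u / u·u) × u = (2/10) × u = (1/5) × u

proj_u(v) = [1/5, 3/5]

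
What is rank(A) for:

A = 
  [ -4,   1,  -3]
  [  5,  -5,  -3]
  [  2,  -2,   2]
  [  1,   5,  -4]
rank(A) = 3

Row reduce:
R2 → R2 + (5/4)·R1
R3 → R3 + (1/2)·R1
R4 → R4 + (1/4)·R1
R3 → R3 - (2/5)·R2
R4 → R4 + (7/5)·R2
R4 → R4 + (71/16)·R3
REF = 
  [   -4,     1,    -3]
  [    0, -15/4, -27/4]
  [    0,     0,  16/5]
  [    0,     0,     0]
Pivot columns: 1, 2, 3 → 3 pivots.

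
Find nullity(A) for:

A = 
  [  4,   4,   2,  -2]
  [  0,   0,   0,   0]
nullity(A) = 3

Row reduce:
(no row operations needed)
REF = 
  [  4,   4,   2,  -2]
  [  0,   0,   0,   0]
Pivot columns: 1 → 1 pivot.
rank(A) = 1, so nullity(A) = 4 - 1 = 3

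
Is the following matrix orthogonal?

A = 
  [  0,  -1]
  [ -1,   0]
Yes

AᵀA = 
  [  1,   0]
  [  0,   1]
= I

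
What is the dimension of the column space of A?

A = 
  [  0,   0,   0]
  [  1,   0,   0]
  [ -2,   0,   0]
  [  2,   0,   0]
Row reduce:
Swap R1 ↔ R2
R3 → R3 + (2)·R1
R4 → R4 - (2)·R1
REF = 
  [  1,   0,   0]
  [  0,   0,   0]
  [  0,   0,   0]
  [  0,   0,   0]
Pivot columns: 1 → 1 pivot.
dim(Col(A)) = number of pivot columns = 1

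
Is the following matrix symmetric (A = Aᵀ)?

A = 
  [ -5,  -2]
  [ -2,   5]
Yes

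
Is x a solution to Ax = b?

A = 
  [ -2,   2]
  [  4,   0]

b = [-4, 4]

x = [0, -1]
No

Ax = [-2, 0] ≠ b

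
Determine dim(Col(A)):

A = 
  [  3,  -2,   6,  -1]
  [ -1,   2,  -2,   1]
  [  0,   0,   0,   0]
Row reduce:
R2 → R2 + (1/3)·R1
REF = 
  [  3,  -2,   6,  -1]
  [  0, 4/3,   0, 2/3]
  [  0,   0,   0,   0]
Pivot columns: 1, 2 → 2 pivots.
dim(Col(A)) = number of pivot columns = 2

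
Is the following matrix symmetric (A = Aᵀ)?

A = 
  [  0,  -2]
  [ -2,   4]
Yes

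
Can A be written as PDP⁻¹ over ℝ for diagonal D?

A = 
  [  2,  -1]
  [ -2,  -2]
Yes

tr(A) = 0, det(A) = -6
Characteristic polynomial: λ² - tr(A)λ + det(A) = λ² - 6
λ² - 6 = 0  ⇒  λ = (0 ± √((0)² - 4·(-6)))/2 = (0 ± √(24))/2
  = √6,  -√6
Eigenvalues: √6, -√6  (≈ 2.449, -2.449)
The two irrational eigenvalues are distinct (simple), so each has alg. mult. = geom. mult. = 1.
Sum of geometric multiplicities equals n, so A has n independent eigenvectors.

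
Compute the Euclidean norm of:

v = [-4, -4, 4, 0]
6.928

||v||₂ = √((-4)² + (-4)² + (4)² + (0)²) = √48 = 6.928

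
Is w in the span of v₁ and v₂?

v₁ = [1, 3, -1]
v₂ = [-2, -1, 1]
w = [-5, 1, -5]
No

Form the augmented matrix and row-reduce:
[v₁|v₂|w] = 
  [  1,  -2,  -5]
  [  3,  -1,   1]
  [ -1,   1,  -5]
R2 → R2 - (3)·R1
R3 → R3 + (1)·R1
R3 → R3 + (1/5)·R2
REF = 
  [    1,    -2,    -5]
  [    0,     5,    16]
  [    0,     0, -34/5]

Row 3 reads [0 0 | -34/5], i.e. 0 = -34/5, so the system is inconsistent and w ∉ span{v₁, v₂}.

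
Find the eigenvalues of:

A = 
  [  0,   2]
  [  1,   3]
λ = (3 + √17)/2, (3 - √17)/2  (≈ 3.562, -0.5616)

tr(A) = 3, det(A) = -2
Characteristic polynomial: λ² - tr(A)λ + det(A) = λ² - 3λ - 2
λ² - 3λ - 2 = 0  ⇒  λ = (3 ± √((-3)² - 4·(-2)))/2 = (3 ± √(17))/2
  = (3 + √17)/2,  (3 - √17)/2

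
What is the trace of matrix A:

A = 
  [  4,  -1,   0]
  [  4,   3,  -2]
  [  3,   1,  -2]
5

tr(A) = 4 + 3 + -2 = 5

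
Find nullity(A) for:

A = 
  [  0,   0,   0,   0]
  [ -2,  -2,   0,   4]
nullity(A) = 3

Row reduce:
Swap R1 ↔ R2
REF = 
  [ -2,  -2,   0,   4]
  [  0,   0,   0,   0]
Pivot columns: 1 → 1 pivot.
rank(A) = 1, so nullity(A) = 4 - 1 = 3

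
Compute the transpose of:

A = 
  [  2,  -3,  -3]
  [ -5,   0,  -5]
Aᵀ = 
  [  2,  -5]
  [ -3,   0]
  [ -3,  -5]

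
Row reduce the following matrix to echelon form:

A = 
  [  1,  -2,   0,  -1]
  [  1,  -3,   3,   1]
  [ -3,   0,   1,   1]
Row operations:
R2 → R2 - (1)·R1
R3 → R3 + (3)·R1
R3 → R3 - (6)·R2

Resulting echelon form:
REF = 
  [  1,  -2,   0,  -1]
  [  0,  -1,   3,   2]
  [  0,   0, -17, -14]

Rank = 3 (number of non-zero pivot rows).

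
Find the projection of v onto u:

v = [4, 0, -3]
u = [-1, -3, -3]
proj_u(v) = [-5/19, -15/19, -15/19]

v·u = (4)(-1) + (0)(-3) + (-3)(-3) = 5
u·u = (-1)² + (-3)² + (-3)² = 19
proj_u(v) = (v·u / u·u) × u = (5/19) × u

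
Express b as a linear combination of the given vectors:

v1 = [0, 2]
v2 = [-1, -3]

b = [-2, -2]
c1 = 2, c2 = 2

b = 2·v1 + 2·v2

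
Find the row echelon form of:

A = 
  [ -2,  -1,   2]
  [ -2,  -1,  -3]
Row operations:
R2 → R2 - (1)·R1

Resulting echelon form:
REF = 
  [ -2,  -1,   2]
  [  0,   0,  -5]

Rank = 2 (number of non-zero pivot rows).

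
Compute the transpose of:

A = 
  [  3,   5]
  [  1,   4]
Aᵀ = 
  [  3,   1]
  [  5,   4]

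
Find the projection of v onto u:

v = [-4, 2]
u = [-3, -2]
v·u = (-4)(-3) + (2)(-2) = 8
u·u = (-3)² + (-2)² = 13
proj_u(v) = (v·u / u·u) × u = (8/13) × u

proj_u(v) = [-24/13, -16/13]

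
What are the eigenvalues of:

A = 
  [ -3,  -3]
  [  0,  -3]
tr(A) = -6, det(A) = 9
Characteristic polynomial: λ² - tr(A)λ + det(A) = λ² + 6λ + 9
λ² + 6λ + 9 = (λ + 3)²

λ = -3, -3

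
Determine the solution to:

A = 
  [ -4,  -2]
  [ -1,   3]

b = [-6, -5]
Row reduce the augmented matrix [A|b]:
R2 → R2 - (1/4)·R1
REF = 
  [  -4,   -2,   -6]
  [   0,  7/2, -7/2]

Back-substitution:
x₂ = (-7/2) / (7/2) = -1
x₁ = (-6 - (-2)(-1)) / (-4) = 2

x = [2, -1]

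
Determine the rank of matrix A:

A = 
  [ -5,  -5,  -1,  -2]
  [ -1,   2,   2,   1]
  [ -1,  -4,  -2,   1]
rank(A) = 3

Row reduce:
R2 → R2 - (1/5)·R1
R3 → R3 - (1/5)·R1
R3 → R3 + (1)·R2
REF = 
  [  -5,   -5,   -1,   -2]
  [   0,    3, 11/5,  7/5]
  [   0,    0,  2/5, 14/5]
Pivot columns: 1, 2, 3 → 3 pivots.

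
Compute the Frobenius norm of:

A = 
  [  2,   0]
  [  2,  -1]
||A||_F = 3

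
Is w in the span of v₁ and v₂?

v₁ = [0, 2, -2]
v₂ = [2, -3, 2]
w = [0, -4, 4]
Yes

Form the augmented matrix and row-reduce:
[v₁|v₂|w] = 
  [  0,   2,   0]
  [  2,  -3,  -4]
  [ -2,   2,   4]
Swap R1 ↔ R2
R3 → R3 + (1)·R1
R3 → R3 + (1/2)·R2
REF = 
  [  2,  -3,  -4]
  [  0,   2,   0]
  [  0,   0,   0]

No row of the form [0 0 | nonzero], so the system is consistent. Back-substitution gives c₁ = -2, c₂ = 0: w = (-2)·v₁ + (0)·v₂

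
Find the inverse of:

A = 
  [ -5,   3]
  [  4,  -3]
det(A) = (-5)(-3) - (3)(4) = 3
For a 2×2 matrix, A⁻¹ = (1/det(A)) · [[d, -b], [-c, a]]
    = (1/3) · [[-3, -3], [-4, -5]]

A⁻¹ = 
  [  -1,   -1]
  [-4/3, -5/3]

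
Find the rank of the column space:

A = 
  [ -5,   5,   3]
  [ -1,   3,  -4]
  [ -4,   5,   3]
dim(Col(A)) = 3

Row reduce:
R2 → R2 - (1/5)·R1
R3 → R3 - (4/5)·R1
R3 → R3 - (1/2)·R2
REF = 
  [   -5,     5,     3]
  [    0,     2, -23/5]
  [    0,     0, 29/10]
Pivot columns: 1, 2, 3 → 3 pivots.
dim(Col(A)) = number of pivot columns = 3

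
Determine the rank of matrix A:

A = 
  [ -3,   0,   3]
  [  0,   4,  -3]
rank(A) = 2

Row reduce:
(no row operations needed)
REF = 
  [ -3,   0,   3]
  [  0,   4,  -3]
Pivot columns: 1, 2 → 2 pivots.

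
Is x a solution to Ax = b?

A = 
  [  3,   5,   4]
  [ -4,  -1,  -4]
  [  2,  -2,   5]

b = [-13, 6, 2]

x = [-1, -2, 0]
Yes

Ax = [-13, 6, 2] = b ✓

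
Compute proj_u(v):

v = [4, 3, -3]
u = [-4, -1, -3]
proj_u(v) = [20/13, 5/13, 15/13]

v·u = (4)(-4) + (3)(-1) + (-3)(-3) = -10
u·u = (-4)² + (-1)² + (-3)² = 26
proj_u(v) = (v·u / u·u) × u = (-10/26) × u = (-5/13) × u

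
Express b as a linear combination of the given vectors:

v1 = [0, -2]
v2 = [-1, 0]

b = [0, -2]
c1 = 1, c2 = 0

b = 1·v1 + 0·v2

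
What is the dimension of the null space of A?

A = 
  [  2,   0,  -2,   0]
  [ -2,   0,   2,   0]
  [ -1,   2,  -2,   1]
nullity(A) = 2

Row reduce:
R2 → R2 + (1)·R1
R3 → R3 + (1/2)·R1
Swap R2 ↔ R3
REF = 
  [  2,   0,  -2,   0]
  [  0,   2,  -3,   1]
  [  0,   0,   0,   0]
Pivot columns: 1, 2 → 2 pivots.
rank(A) = 2, so nullity(A) = 4 - 2 = 2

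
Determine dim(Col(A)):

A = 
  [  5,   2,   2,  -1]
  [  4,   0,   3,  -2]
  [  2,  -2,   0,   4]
Row reduce:
R2 → R2 - (4/5)·R1
R3 → R3 - (2/5)·R1
R3 → R3 - (7/4)·R2
REF = 
  [    5,     2,     2,    -1]
  [    0,  -8/5,   7/5,  -6/5]
  [    0,     0, -13/4,  13/2]
Pivot columns: 1, 2, 3 → 3 pivots.
dim(Col(A)) = number of pivot columns = 3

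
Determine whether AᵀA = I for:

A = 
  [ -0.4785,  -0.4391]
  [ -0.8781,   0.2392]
No

AᵀA = 
  [  1,   0.0001]
  [  0.0001,   0.2500]
≠ I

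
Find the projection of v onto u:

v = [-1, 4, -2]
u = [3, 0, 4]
proj_u(v) = [-33/25, 0, -44/25]

v·u = (-1)(3) + (4)(0) + (-2)(4) = -11
u·u = (3)² + (0)² + (4)² = 25
proj_u(v) = (v·u / u·u) × u = (-11/25) × u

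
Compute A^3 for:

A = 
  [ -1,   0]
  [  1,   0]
A² = A·A:
A²[1,1] = (-1)(-1) + (0)(1) = 1
A²[1,2] = (-1)(0) + (0)(0) = 0
A²[2,1] = (1)(-1) + (0)(1) = -1
A²[2,2] = (1)(0) + (0)(0) = 0
A² = 
  [  1,   0]
  [ -1,   0]

A^3 = A^2·A:
A^3[1,1] = (1)(-1) + (0)(1) = -1
A^3[1,2] = (1)(0) + (0)(0) = 0
A^3[2,1] = (-1)(-1) + (0)(1) = 1
A^3[2,2] = (-1)(0) + (0)(0) = 0
A^3 = 
  [ -1,   0]
  [  1,   0]

Therefore
A^3 = 
  [ -1,   0]
  [  1,   0]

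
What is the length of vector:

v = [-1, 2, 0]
2.236

||v||₂ = √((-1)² + (2)² + (0)²) = √5 = 2.236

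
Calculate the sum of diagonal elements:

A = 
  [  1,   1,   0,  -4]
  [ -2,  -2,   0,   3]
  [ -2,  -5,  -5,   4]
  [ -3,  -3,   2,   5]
-1

tr(A) = 1 + -2 + -5 + 5 = -1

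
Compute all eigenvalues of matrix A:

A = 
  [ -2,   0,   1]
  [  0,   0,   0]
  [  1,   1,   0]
Characteristic polynomial: det(λI - A) = λ³ + 2λ² - λ
The constant term is 0, so λ = 0 is a root: p(λ) = λ(λ² + 2λ - 1)
λ² + 2λ - 1 = 0  ⇒  λ = (-2 ± √((2)² - 4·(-1)))/2 = (-2 ± √(8))/2
  = -1 + √2,  -1 - √2

λ = 0, -1 + √2, -1 - √2  (≈ 0, 0.4142, -2.414)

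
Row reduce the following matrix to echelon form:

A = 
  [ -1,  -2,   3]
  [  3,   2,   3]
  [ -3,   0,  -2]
Row operations:
R2 → R2 + (3)·R1
R3 → R3 - (3)·R1
R3 → R3 + (3/2)·R2

Resulting echelon form:
REF = 
  [ -1,  -2,   3]
  [  0,  -4,  12]
  [  0,   0,   7]

Rank = 3 (number of non-zero pivot rows).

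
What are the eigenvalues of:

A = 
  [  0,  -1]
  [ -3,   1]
λ = (1 + √13)/2, (1 - √13)/2  (≈ 2.303, -1.303)

tr(A) = 1, det(A) = -3
Characteristic polynomial: λ² - tr(A)λ + det(A) = λ² - λ - 3
λ² - λ - 3 = 0  ⇒  λ = (1 ± √((-1)² - 4·(-3)))/2 = (1 ± √(13))/2
  = (1 + √13)/2,  (1 - √13)/2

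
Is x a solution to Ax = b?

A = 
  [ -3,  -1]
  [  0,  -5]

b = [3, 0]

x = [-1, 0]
Yes

Ax = [3, 0] = b ✓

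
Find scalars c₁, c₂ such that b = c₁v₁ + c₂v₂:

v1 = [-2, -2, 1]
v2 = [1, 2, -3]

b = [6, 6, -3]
c1 = -3, c2 = 0

b = -3·v1 + 0·v2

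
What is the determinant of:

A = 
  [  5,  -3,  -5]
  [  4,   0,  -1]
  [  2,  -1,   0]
21

Cofactor expansion along row 1:
det(A) = (5)·((0)(0) - (-1)(-1)) - (-3)·((4)(0) - (-1)(2)) + (-5)·((4)(-1) - (0)(2))
  = (5)(-1) - (-3)(2) + (-5)(-4)
  = 21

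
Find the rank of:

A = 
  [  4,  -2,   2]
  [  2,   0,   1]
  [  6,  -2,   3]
Row reduce:
R2 → R2 - (1/2)·R1
R3 → R3 - (3/2)·R1
R3 → R3 - (1)·R2
REF = 
  [  4,  -2,   2]
  [  0,   1,   0]
  [  0,   0,   0]
Pivot columns: 1, 2 → 2 pivots.

rank(A) = 2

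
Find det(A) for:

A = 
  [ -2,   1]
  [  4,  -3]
2

For a 2×2 matrix, det = ad - bc = (-2)(-3) - (1)(4) = 2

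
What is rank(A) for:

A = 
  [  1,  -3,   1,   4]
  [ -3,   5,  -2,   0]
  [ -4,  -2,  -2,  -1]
Row reduce:
R2 → R2 + (3)·R1
R3 → R3 + (4)·R1
R3 → R3 - (7/2)·R2
REF = 
  [   1,   -3,    1,    4]
  [   0,   -4,    1,   12]
  [   0,    0, -3/2,  -27]
Pivot columns: 1, 2, 3 → 3 pivots.

rank(A) = 3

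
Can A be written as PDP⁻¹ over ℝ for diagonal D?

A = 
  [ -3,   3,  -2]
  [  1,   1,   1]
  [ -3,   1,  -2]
Yes

Characteristic polynomial: det(λI - A) = λ³ + 4λ² - 9λ + 2
By the rational root theorem any rational root is an integer dividing 2; none of those is a root, so p(λ) has no rational roots and hence (being an irreducible cubic) no repeated roots.
Discriminant of the cubic: Δ = 2296
Δ > 0 ⇒ three distinct real eigenvalues: λ ≈ -5.654, 0.2523, 1.402
Three distinct real eigenvalues, so A has 3 independent eigenvectors.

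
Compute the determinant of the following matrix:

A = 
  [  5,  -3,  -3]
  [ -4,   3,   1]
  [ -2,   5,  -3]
Cofactor expansion along row 1:
det(A) = (5)·((3)(-3) - (1)(5)) - (-3)·((-4)(-3) - (1)(-2)) + (-3)·((-4)(5) - (3)(-2))
  = (5)(-14) - (-3)(14) + (-3)(-14)
  = 14

det(A) = 14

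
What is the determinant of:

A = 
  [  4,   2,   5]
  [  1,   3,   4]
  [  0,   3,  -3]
Cofactor expansion along row 1:
det(A) = (4)·((3)(-3) - (4)(3)) - (2)·((1)(-3) - (4)(0)) + (5)·((1)(3) - (3)(0))
  = (4)(-21) - (2)(-3) + (5)(3)
  = -63

det(A) = -63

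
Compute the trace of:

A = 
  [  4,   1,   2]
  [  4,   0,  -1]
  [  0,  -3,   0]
4

tr(A) = 4 + 0 + 0 = 4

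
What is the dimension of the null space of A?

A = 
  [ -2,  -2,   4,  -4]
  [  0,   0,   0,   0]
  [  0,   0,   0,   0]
nullity(A) = 3

Row reduce:
(no row operations needed)
REF = 
  [ -2,  -2,   4,  -4]
  [  0,   0,   0,   0]
  [  0,   0,   0,   0]
Pivot columns: 1 → 1 pivot.
rank(A) = 1, so nullity(A) = 4 - 1 = 3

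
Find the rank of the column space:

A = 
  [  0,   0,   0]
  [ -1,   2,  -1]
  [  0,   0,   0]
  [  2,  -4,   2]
Row reduce:
Swap R1 ↔ R2
R4 → R4 + (2)·R1
REF = 
  [ -1,   2,  -1]
  [  0,   0,   0]
  [  0,   0,   0]
  [  0,   0,   0]
Pivot columns: 1 → 1 pivot.
dim(Col(A)) = number of pivot columns = 1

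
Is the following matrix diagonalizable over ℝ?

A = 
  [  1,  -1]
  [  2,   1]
No

tr(A) = 2, det(A) = 3
Characteristic polynomial: λ² - tr(A)λ + det(A) = λ² - 2λ + 3
λ² - 2λ + 3 = 0  ⇒  λ = (2 ± √((-2)² - 4·(3)))/2 = (2 ± √(-8))/2
  = 1 + i√2,  1 - i√2
Eigenvalues: 1 + i√2, 1 - i√2  (≈ 1 + 1.414i, 1 - 1.414i)
Has complex eigenvalues (not diagonalizable over ℝ).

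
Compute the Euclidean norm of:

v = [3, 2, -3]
4.69

||v||₂ = √((3)² + (2)² + (-3)²) = √22 = 4.69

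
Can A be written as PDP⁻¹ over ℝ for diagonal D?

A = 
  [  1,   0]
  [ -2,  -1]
Yes

tr(A) = 0, det(A) = -1
Characteristic polynomial: λ² - tr(A)λ + det(A) = λ² - 1
λ² - 1 = (λ + 1)(λ - 1)
Eigenvalues: 1, -1
λ=-1: alg. mult. = 1, geom. mult. = 2 - rank(A - (-1)I) = 2 - 1 = 1
λ=1: alg. mult. = 1, geom. mult. = 2 - rank(A - (1)I) = 2 - 1 = 1
Sum of geometric multiplicities equals n, so A has n independent eigenvectors.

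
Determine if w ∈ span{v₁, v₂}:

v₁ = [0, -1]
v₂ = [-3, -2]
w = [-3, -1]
Yes

Form the augmented matrix and row-reduce:
[v₁|v₂|w] = 
  [  0,  -3,  -3]
  [ -1,  -2,  -1]
Swap R1 ↔ R2
REF = 
  [ -1,  -2,  -1]
  [  0,  -3,  -3]

No row of the form [0 0 | nonzero], so the system is consistent. Back-substitution gives c₁ = -1, c₂ = 1: w = (-1)·v₁ + (1)·v₂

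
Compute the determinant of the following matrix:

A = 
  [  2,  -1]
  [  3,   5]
13

For a 2×2 matrix, det = ad - bc = (2)(5) - (-1)(3) = 13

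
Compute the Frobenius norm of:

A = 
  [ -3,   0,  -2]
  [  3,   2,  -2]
||A||_F = 5.477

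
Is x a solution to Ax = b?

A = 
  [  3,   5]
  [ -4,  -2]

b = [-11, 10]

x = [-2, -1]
Yes

Ax = [-11, 10] = b ✓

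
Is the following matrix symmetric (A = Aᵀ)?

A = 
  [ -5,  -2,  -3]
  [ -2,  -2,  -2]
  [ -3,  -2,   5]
Yes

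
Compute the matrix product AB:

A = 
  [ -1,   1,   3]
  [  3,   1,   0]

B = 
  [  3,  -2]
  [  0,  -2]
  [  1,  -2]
AB = 
  [  0,  -6]
  [  9,  -8]

A is 2×3 and B is 3×2, so AB is 2×2. Each entry is (row of A)·(column of B):
AB[1,1] = (-1)(3) + (1)(0) + (3)(1) = 0
AB[1,2] = (-1)(-2) + (1)(-2) + (3)(-2) = -6
AB[2,1] = (3)(3) + (1)(0) + (0)(1) = 9
AB[2,2] = (3)(-2) + (1)(-2) + (0)(-2) = -8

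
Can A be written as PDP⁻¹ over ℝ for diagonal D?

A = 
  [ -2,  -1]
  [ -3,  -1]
Yes

tr(A) = -3, det(A) = -1
Characteristic polynomial: λ² - tr(A)λ + det(A) = λ² + 3λ - 1
λ² + 3λ - 1 = 0  ⇒  λ = (-3 ± √((3)² - 4·(-1)))/2 = (-3 ± √(13))/2
  = (-3 + √13)/2,  (-3 - √13)/2
Eigenvalues: (-3 + √13)/2, (-3 - √13)/2  (≈ 0.3028, -3.303)
The two irrational eigenvalues are distinct (simple), so each has alg. mult. = geom. mult. = 1.
Sum of geometric multiplicities equals n, so A has n independent eigenvectors.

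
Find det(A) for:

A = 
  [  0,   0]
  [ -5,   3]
0

For a 2×2 matrix, det = ad - bc = (0)(3) - (0)(-5) = 0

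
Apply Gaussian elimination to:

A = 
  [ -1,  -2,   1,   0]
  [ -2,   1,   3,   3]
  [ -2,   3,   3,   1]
Row operations:
R2 → R2 - (2)·R1
R3 → R3 - (2)·R1
R3 → R3 - (7/5)·R2

Resulting echelon form:
REF = 
  [   -1,    -2,     1,     0]
  [    0,     5,     1,     3]
  [    0,     0,  -2/5, -16/5]

Rank = 3 (number of non-zero pivot rows).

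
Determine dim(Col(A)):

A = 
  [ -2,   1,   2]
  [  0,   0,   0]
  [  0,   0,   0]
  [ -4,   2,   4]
dim(Col(A)) = 1

Row reduce:
R4 → R4 - (2)·R1
REF = 
  [ -2,   1,   2]
  [  0,   0,   0]
  [  0,   0,   0]
  [  0,   0,   0]
Pivot columns: 1 → 1 pivot.
dim(Col(A)) = number of pivot columns = 1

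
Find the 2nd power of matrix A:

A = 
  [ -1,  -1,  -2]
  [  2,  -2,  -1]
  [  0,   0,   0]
A² = A·A:
A²[1,1] = (-1)(-1) + (-1)(2) + (-2)(0) = -1
A²[1,2] = (-1)(-1) + (-1)(-2) + (-2)(0) = 3
A²[1,3] = (-1)(-2) + (-1)(-1) + (-2)(0) = 3
A²[2,1] = (2)(-1) + (-2)(2) + (-1)(0) = -6
A²[2,2] = (2)(-1) + (-2)(-2) + (-1)(0) = 2
A²[2,3] = (2)(-2) + (-2)(-1) + (-1)(0) = -2
A²[3,1] = (0)(-1) + (0)(2) + (0)(0) = 0
A²[3,2] = (0)(-1) + (0)(-2) + (0)(0) = 0
A²[3,3] = (0)(-2) + (0)(-1) + (0)(0) = 0
A² = 
  [ -1,   3,   3]
  [ -6,   2,  -2]
  [  0,   0,   0]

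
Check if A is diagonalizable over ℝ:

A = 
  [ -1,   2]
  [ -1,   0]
No

tr(A) = -1, det(A) = 2
Characteristic polynomial: λ² - tr(A)λ + det(A) = λ² + λ + 2
λ² + λ + 2 = 0  ⇒  λ = (-1 ± √((1)² - 4·(2)))/2 = (-1 ± √(-7))/2
  = (-1 + i√7)/2,  (-1 - i√7)/2
Eigenvalues: (-1 + i√7)/2, (-1 - i√7)/2  (≈ -0.5 + 1.323i, -0.5 - 1.323i)
Has complex eigenvalues (not diagonalizable over ℝ).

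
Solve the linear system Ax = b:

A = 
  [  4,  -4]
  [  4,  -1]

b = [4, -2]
x = [-1, -2]

Row reduce the augmented matrix [A|b]:
R2 → R2 - (1)·R1
REF = 
  [  4,  -4,   4]
  [  0,   3,  -6]

Back-substitution:
x₂ = (-6) / 3 = -2
x₁ = (4 - (-4)(-2)) / 4 = -1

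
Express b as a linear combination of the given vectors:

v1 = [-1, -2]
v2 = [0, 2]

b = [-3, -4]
c1 = 3, c2 = 1

b = 3·v1 + 1·v2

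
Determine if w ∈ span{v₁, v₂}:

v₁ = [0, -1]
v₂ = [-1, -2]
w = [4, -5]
Yes

Form the augmented matrix and row-reduce:
[v₁|v₂|w] = 
  [  0,  -1,   4]
  [ -1,  -2,  -5]
Swap R1 ↔ R2
REF = 
  [ -1,  -2,  -5]
  [  0,  -1,   4]

No row of the form [0 0 | nonzero], so the system is consistent. Back-substitution gives c₁ = 13, c₂ = -4: w = (13)·v₁ + (-4)·v₂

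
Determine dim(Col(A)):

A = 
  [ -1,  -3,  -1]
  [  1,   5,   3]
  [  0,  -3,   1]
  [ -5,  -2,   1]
Row reduce:
R2 → R2 + (1)·R1
R4 → R4 - (5)·R1
R3 → R3 + (3/2)·R2
R4 → R4 - (13/2)·R2
R4 → R4 + (7/4)·R3
REF = 
  [ -1,  -3,  -1]
  [  0,   2,   2]
  [  0,   0,   4]
  [  0,   0,   0]
Pivot columns: 1, 2, 3 → 3 pivots.
dim(Col(A)) = number of pivot columns = 3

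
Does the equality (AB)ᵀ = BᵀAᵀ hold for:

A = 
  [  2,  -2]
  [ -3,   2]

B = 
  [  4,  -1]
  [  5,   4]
Yes

(AB)ᵀ = 
  [ -2,  -2]
  [-10,  11]

BᵀAᵀ = 
  [ -2,  -2]
  [-10,  11]

Both sides are equal — this is the standard identity (AB)ᵀ = BᵀAᵀ, which holds for all A, B.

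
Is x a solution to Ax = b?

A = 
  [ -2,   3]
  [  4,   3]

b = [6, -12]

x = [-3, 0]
Yes

Ax = [6, -12] = b ✓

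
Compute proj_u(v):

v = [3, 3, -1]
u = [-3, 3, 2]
proj_u(v) = [3/11, -3/11, -2/11]

v·u = (3)(-3) + (3)(3) + (-1)(2) = -2
u·u = (-3)² + (3)² + (2)² = 22
proj_u(v) = (v·u / u·u) × u = (-2/22) × u = (-1/11) × u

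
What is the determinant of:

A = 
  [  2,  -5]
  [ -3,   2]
For a 2×2 matrix, det = ad - bc = (2)(2) - (-5)(-3) = -11

det(A) = -11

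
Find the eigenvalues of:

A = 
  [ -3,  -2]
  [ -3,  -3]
tr(A) = -6, det(A) = 3
Characteristic polynomial: λ² - tr(A)λ + det(A) = λ² + 6λ + 3
λ² + 6λ + 3 = 0  ⇒  λ = (-6 ± √((6)² - 4·(3)))/2 = (-6 ± √(24))/2
  = -3 + √6,  -3 - √6

λ = -3 + √6, -3 - √6  (≈ -0.5505, -5.449)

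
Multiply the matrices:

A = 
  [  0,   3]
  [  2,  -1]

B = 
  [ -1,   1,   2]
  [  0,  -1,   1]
A is 2×2 and B is 2×3, so AB is 2×3. Each entry is (row of A)·(column of B):
AB[1,1] = (0)(-1) + (3)(0) = 0
AB[1,2] = (0)(1) + (3)(-1) = -3
AB[1,3] = (0)(2) + (3)(1) = 3
AB[2,1] = (2)(-1) + (-1)(0) = -2
AB[2,2] = (2)(1) + (-1)(-1) = 3
AB[2,3] = (2)(2) + (-1)(1) = 3

AB = 
  [  0,  -3,   3]
  [ -2,   3,   3]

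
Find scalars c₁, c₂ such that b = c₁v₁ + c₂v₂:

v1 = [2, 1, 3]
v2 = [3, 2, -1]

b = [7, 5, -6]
c1 = -1, c2 = 3

b = -1·v1 + 3·v2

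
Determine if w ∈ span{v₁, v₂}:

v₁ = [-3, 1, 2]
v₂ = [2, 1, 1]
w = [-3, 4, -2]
No

Form the augmented matrix and row-reduce:
[v₁|v₂|w] = 
  [ -3,   2,  -3]
  [  1,   1,   4]
  [  2,   1,  -2]
R2 → R2 + (1/3)·R1
R3 → R3 + (2/3)·R1
R3 → R3 - (7/5)·R2
REF = 
  [   -3,     2,    -3]
  [    0,   5/3,     3]
  [    0,     0, -41/5]

Row 3 reads [0 0 | -41/5], i.e. 0 = -41/5, so the system is inconsistent and w ∉ span{v₁, v₂}.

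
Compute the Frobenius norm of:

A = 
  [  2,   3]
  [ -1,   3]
||A||_F = 4.796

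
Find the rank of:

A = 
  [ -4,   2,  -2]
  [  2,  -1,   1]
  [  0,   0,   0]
Row reduce:
R2 → R2 + (1/2)·R1
REF = 
  [ -4,   2,  -2]
  [  0,   0,   0]
  [  0,   0,   0]
Pivot columns: 1 → 1 pivot.

rank(A) = 1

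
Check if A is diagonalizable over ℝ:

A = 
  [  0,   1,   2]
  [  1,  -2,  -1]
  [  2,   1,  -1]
No

Characteristic polynomial: det(λI - A) = λ³ + 3λ² - 2λ - 9
By the rational root theorem any rational root is an integer dividing 9; none of those is a root, so p(λ) has no rational roots and hence (being an irreducible cubic) no repeated roots.
Discriminant of the cubic: Δ = -175
Δ < 0 ⇒ one real eigenvalue and a complex-conjugate pair: λ ≈ 1.627, -2.314 + 0.4211i, -2.314 - 0.4211i
Has complex eigenvalues (not diagonalizable over ℝ).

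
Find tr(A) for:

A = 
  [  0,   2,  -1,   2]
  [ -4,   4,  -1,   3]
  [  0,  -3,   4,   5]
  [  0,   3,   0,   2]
10

tr(A) = 0 + 4 + 4 + 2 = 10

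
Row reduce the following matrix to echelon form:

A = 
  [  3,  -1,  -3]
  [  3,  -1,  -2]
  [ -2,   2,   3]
Row operations:
R2 → R2 - (1)·R1
R3 → R3 + (2/3)·R1
Swap R2 ↔ R3

Resulting echelon form:
REF = 
  [  3,  -1,  -3]
  [  0, 4/3,   1]
  [  0,   0,   1]

Rank = 3 (number of non-zero pivot rows).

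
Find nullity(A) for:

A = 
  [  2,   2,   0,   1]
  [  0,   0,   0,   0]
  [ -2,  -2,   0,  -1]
nullity(A) = 3

Row reduce:
R3 → R3 + (1)·R1
REF = 
  [  2,   2,   0,   1]
  [  0,   0,   0,   0]
  [  0,   0,   0,   0]
Pivot columns: 1 → 1 pivot.
rank(A) = 1, so nullity(A) = 4 - 1 = 3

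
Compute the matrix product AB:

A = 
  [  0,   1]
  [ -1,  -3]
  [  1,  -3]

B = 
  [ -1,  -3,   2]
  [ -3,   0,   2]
AB = 
  [ -3,   0,   2]
  [ 10,   3,  -8]
  [  8,  -3,  -4]

A is 3×2 and B is 2×3, so AB is 3×3. Each entry is (row of A)·(column of B):
AB[1,1] = (0)(-1) + (1)(-3) = -3
AB[1,2] = (0)(-3) + (1)(0) = 0
AB[1,3] = (0)(2) + (1)(2) = 2
AB[2,1] = (-1)(-1) + (-3)(-3) = 10
AB[2,2] = (-1)(-3) + (-3)(0) = 3
AB[2,3] = (-1)(2) + (-3)(2) = -8
AB[3,1] = (1)(-1) + (-3)(-3) = 8
AB[3,2] = (1)(-3) + (-3)(0) = -3
AB[3,3] = (1)(2) + (-3)(2) = -4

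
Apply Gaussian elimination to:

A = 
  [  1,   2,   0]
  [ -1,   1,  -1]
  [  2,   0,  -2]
Row operations:
R2 → R2 + (1)·R1
R3 → R3 - (2)·R1
R3 → R3 + (4/3)·R2

Resulting echelon form:
REF = 
  [    1,     2,     0]
  [    0,     3,    -1]
  [    0,     0, -10/3]

Rank = 3 (number of non-zero pivot rows).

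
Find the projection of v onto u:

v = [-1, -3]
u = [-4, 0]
proj_u(v) = [-1, 0]

v·u = (-1)(-4) + (-3)(0) = 4
u·u = (-4)² + (0)² = 16
proj_u(v) = (v·u / u·u) × u = (4/16) × u = (1/4) × u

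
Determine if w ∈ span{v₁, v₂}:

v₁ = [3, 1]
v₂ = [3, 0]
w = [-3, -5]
Yes

Form the augmented matrix and row-reduce:
[v₁|v₂|w] = 
  [  3,   3,  -3]
  [  1,   0,  -5]
R2 → R2 - (1/3)·R1
REF = 
  [  3,   3,  -3]
  [  0,  -1,  -4]

No row of the form [0 0 | nonzero], so the system is consistent. Back-substitution gives c₁ = -5, c₂ = 4: w = (-5)·v₁ + (4)·v₂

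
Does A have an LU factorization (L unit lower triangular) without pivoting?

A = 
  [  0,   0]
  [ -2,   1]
No.
A[1,1] = 0 but A[2,1] = -2 ≠ 0. Any LU with L unit lower triangular has (LU)[1,1] = U[1,1] and (LU)[2,1] = L[2,1]·U[1,1]; matching A forces U[1,1] = 0, which then forces (LU)[2,1] = 0 ≠ -2. A row swap (pivoting) is required.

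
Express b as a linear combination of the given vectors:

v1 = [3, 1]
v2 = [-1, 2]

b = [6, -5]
c1 = 1, c2 = -3

b = 1·v1 + -3·v2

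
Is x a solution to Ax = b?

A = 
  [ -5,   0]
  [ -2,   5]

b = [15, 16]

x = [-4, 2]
No

Ax = [20, 18] ≠ b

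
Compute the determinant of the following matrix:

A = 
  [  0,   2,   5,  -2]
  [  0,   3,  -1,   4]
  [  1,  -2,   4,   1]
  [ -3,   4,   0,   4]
Cofactor expansion along row 1: det(A) = a₁₁M₁₁ - a₁₂M₁₂ + a₁₃M₁₃ - a₁₄M₁₄

M₁₁ = det[[3, -1, 4]; [-2, 4, 1]; [4, 0, 4]]
  = (3)·((4)(4) - (1)(0)) - (-1)·((-2)(4) - (1)(4)) + (4)·((-2)(0) - (4)(4))
  = (3)(16) - (-1)(-12) + (4)(-16)
  = -28
M₁₂ = det[[0, -1, 4]; [1, 4, 1]; [-3, 0, 4]]
  = (0)·((4)(4) - (1)(0)) - (-1)·((1)(4) - (1)(-3)) + (4)·((1)(0) - (4)(-3))
  = (0)(16) - (-1)(7) + (4)(12)
  = 55
M₁₃ = det[[0, 3, 4]; [1, -2, 1]; [-3, 4, 4]]
  = (0)·((-2)(4) - (1)(4)) - (3)·((1)(4) - (1)(-3)) + (4)·((1)(4) - (-2)(-3))
  = (0)(-12) - (3)(7) + (4)(-2)
  = -29
M₁₄ = det[[0, 3, -1]; [1, -2, 4]; [-3, 4, 0]]
  = (0)·((-2)(0) - (4)(4)) - (3)·((1)(0) - (4)(-3)) + (-1)·((1)(4) - (-2)(-3))
  = (0)(-16) - (3)(12) + (-1)(-2)
  = -34

det(A) = (0)(-28) - (2)(55) + (5)(-29) - (-2)(-34) = -323

det(A) = -323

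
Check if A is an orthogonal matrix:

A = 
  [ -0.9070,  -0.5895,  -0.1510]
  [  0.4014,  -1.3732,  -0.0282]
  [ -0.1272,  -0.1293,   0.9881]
No

AᵀA = 
  [  1,  -0.0001,   0]
  [ -0.0001,   2.2499,   0]
  [  0,   0,   0.9999]
≠ I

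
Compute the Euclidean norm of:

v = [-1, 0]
1

||v||₂ = √((-1)² + (0)²) = √1 = 1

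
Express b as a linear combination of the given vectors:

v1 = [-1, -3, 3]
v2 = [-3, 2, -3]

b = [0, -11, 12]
c1 = 3, c2 = -1

b = 3·v1 + -1·v2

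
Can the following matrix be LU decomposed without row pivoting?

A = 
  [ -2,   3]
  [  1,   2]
Yes.
A[1,1] = -2 ≠ 0, so Gaussian elimination proceeds without a row swap: multiplier ℓ₂₁ = (1)/(-2) = -1/2, and U[2,2] = 2 - (-1/2)(3) = 7/2.
L = 
  [   1,    0]
  [-1/2,    1]
U = 
  [ -2,   3]
  [  0, 7/2]
Check row 2 of LU: [(-1/2)(-2), (-1/2)(3) + (7/2)] = [1, 2] = row 2 of A ✓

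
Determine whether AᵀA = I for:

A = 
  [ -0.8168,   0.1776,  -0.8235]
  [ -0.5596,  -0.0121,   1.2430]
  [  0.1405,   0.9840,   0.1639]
No

AᵀA = 
  [  1.0001,   0,   0.0001]
  [  0,   0.9999,   0]
  [  0.0001,   0,   2.2501]
≠ I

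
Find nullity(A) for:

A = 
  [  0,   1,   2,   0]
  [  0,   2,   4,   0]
nullity(A) = 3

Row reduce:
R2 → R2 - (2)·R1
REF = 
  [  0,   1,   2,   0]
  [  0,   0,   0,   0]
Pivot columns: 2 → 1 pivot.
rank(A) = 1, so nullity(A) = 4 - 1 = 3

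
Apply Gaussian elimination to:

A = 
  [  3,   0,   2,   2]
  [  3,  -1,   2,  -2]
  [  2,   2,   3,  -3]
Row operations:
R2 → R2 - (1)·R1
R3 → R3 - (2/3)·R1
R3 → R3 + (2)·R2

Resulting echelon form:
REF = 
  [    3,     0,     2,     2]
  [    0,    -1,     0,    -4]
  [    0,     0,   5/3, -37/3]

Rank = 3 (number of non-zero pivot rows).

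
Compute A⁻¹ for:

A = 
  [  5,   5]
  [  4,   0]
det(A) = (5)(0) - (5)(4) = -20
For a 2×2 matrix, A⁻¹ = (1/det(A)) · [[d, -b], [-c, a]]
    = (-1/20) · [[0, -5], [-4, 5]]

A⁻¹ = 
  [   0,  1/4]
  [ 1/5, -1/4]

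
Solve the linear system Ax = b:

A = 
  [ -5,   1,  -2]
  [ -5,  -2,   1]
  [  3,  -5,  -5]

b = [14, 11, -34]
Row reduce the augmented matrix [A|b]:
R2 → R2 - (1)·R1
R3 → R3 + (3/5)·R1
R3 → R3 - (22/15)·R2
REF = 
  [    -5,      1,     -2,     14]
  [     0,     -3,      3,     -3]
  [     0,      0,  -53/5, -106/5]

Back-substitution:
x₃ = (-106/5) / (-53/5) = 2
x₂ = (-3 - (3)(2)) / (-3) = 3
x₁ = (14 - (1)(3) - (-2)(2)) / (-5) = -3

x = [-3, 3, 2]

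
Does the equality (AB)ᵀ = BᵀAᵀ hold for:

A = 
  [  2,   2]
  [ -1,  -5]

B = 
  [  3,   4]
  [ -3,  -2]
Yes

(AB)ᵀ = 
  [  0,  12]
  [  4,   6]

BᵀAᵀ = 
  [  0,  12]
  [  4,   6]

Both sides are equal — this is the standard identity (AB)ᵀ = BᵀAᵀ, which holds for all A, B.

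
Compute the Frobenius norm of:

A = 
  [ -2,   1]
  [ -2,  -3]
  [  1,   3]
||A||_F = 5.292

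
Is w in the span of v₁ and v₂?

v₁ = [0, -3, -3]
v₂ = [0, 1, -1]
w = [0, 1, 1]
Yes

Form the augmented matrix and row-reduce:
[v₁|v₂|w] = 
  [  0,   0,   0]
  [ -3,   1,   1]
  [ -3,  -1,   1]
Swap R1 ↔ R2
R3 → R3 - (1)·R1
Swap R2 ↔ R3
REF = 
  [ -3,   1,   1]
  [  0,  -2,   0]
  [  0,   0,   0]

No row of the form [0 0 | nonzero], so the system is consistent. Back-substitution gives c₁ = -1/3, c₂ = 0: w = (-1/3)·v₁ + (0)·v₂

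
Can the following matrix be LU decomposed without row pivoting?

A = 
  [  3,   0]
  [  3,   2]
Yes.
A[1,1] = 3 ≠ 0, so Gaussian elimination proceeds without a row swap: multiplier ℓ₂₁ = (3)/(3) = 1, and U[2,2] = 2 - (1)(0) = 2.
L = 
  [  1,   0]
  [  1,   1]
U = 
  [  3,   0]
  [  0,   2]
Check row 2 of LU: [(1)(3), (1)(0) + 2] = [3, 2] = row 2 of A ✓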